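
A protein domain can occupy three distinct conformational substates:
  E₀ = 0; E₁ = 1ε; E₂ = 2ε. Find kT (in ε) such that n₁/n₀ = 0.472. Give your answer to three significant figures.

1.33 ε

n₁/n₀ = exp[−(E₁−E₀)/kT] = 0.472.
⇒ (E₁−E₀)/kT = ln(1/0.472) = ln(2.1186) = 0.75076.
kT = 1ε / 0.75076 = 1.33 ε.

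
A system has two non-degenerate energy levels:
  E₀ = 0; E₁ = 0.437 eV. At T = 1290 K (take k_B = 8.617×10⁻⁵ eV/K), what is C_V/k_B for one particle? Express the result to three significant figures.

k_BT = 8.617×10⁻⁵ × 1290 K = 0.11116 eV.
Eᵢ/kT = 0, 3.9313.
Z = Σ e^(−Eᵢ/kT) = e^(−0) + e^(−3.9313) = 1.0000 + 0.019618 = 1.0196.
⟨E⟩ = 0.0084083 eV, ⟨E²⟩ = 0.0036744 eV².
C_V/k_B = (⟨E²⟩ − ⟨E⟩²)/(kT)² = (0.0036744 − 0.000070700)/0.012357 = 0.292.

0.292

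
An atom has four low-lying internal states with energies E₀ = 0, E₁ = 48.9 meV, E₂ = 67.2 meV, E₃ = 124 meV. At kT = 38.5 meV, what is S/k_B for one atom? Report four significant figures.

0.9306

Eᵢ/kT = 0, 1.27013, 1.74545, 3.22078.
Z = Σ e^(−Eᵢ/kT) = e^(−0) + e^(−1.27013) + e^(−1.74545) + e^(−3.22078) = 1.00000 + 0.280795 + 0.174566 + 0.0399239 = 1.49528.
⟨E⟩ = Σ EᵢPᵢ = 20.3388 meV.
S/k_B = ln Z + ⟨E⟩/kT = ln(1.49528) + 20.3388/38.5 = 0.402313 + 0.528281 = 0.9306.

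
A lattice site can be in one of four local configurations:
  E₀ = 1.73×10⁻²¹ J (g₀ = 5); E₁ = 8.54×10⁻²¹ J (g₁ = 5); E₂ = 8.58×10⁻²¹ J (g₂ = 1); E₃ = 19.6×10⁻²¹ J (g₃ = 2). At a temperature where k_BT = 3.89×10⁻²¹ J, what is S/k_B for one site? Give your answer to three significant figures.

Eᵢ/kT = 0.44473, 2.1954, 2.2057, 5.0386.
Z = Σ gᵢe^(−Eᵢ/kT) = 5·e^(−0.44473) + 5·e^(−2.1954) + 1·e^(−2.2057) + 2·e^(−5.0386) = 3.2050 + 0.55657 + 0.11017 + 0.012966 = 3.8847.
⟨E⟩ = Σ EᵢPᵢ = 2.9596 ×10⁻²¹ J.
S/k_B = ln Z + ⟨E⟩/kT = ln(3.8847) + 2.9596/3.89 = 1.3570 + 0.76082 = 2.12.

2.12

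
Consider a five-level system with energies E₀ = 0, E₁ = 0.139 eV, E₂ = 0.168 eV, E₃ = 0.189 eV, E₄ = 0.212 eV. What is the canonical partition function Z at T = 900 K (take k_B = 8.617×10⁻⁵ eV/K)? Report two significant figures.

Z = 1.4

k_BT = 8.617×10⁻⁵ × 900 K = 0.07755 eV.
Eᵢ/kT = 0, 1.792, 2.166, 2.437, 2.734.
Z = Σ e^(−Eᵢ/kT) = e^(−0) + e^(−1.792) + e^(−2.166) + e^(−2.437) + e^(−2.734) = 1.000 + 0.1666 + 0.1146 + 0.08742 + 0.06496 = 1.434.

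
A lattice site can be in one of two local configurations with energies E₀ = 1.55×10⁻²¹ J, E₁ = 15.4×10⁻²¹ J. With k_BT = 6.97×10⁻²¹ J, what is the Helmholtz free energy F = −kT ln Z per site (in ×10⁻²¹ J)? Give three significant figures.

0.655 ×10⁻²¹ J

Eᵢ/kT = 0.22238, 2.2095.
Z = Σ e^(−Eᵢ/kT) = e^(−0.22238) + e^(−2.2095) = 0.80061 + 0.10976 = 0.91037.
F = −kT ln Z = −6.97 × ln(0.91037) = −6.97 × -0.093904 = 0.655 ×10⁻²¹ J.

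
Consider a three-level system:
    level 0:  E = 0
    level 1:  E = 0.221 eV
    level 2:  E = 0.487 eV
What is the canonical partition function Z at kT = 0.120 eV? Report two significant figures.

Z = 1.2

Eᵢ/kT = 0, 1.842, 4.058.
Z = Σ e^(−Eᵢ/kT) = e^(−0) + e^(−1.842) + e^(−4.058) = 1.000 + 0.1585 + 0.01728 = 1.176.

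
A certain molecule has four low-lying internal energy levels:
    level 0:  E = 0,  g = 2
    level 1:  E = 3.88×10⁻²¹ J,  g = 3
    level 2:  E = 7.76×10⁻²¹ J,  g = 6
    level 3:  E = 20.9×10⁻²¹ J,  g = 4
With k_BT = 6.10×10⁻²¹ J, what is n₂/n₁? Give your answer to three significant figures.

1.06

n₂/n₁ = (g₂/g₁) exp[−(E₂−E₁)/kT] = (6/3) × exp(−(3.88 ×10⁻²¹ J)/(6.10 ×10⁻²¹ J)) = (6/3) × exp(-0.63607) = 1.06.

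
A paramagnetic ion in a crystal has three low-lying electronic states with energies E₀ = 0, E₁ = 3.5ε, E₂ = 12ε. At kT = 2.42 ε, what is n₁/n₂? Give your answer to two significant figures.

n₁/n₂ = exp[−(E₁−E₂)/kT] = exp(−(-8.5ε)/(2.42ε)) = exp(3.512) = 34.

34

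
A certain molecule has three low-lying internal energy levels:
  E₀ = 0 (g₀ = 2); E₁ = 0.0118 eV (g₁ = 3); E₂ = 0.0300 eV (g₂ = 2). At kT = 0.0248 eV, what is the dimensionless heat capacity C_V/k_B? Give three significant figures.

0.160

Eᵢ/kT = 0, 0.47581, 1.2097.
Z = Σ gᵢe^(−Eᵢ/kT) = 2·e^(−0) + 3·e^(−0.47581) + 2·e^(−1.2097) = 2.0000 + 1.8641 + 0.59657 = 4.4607.
⟨E⟩ = 0.0089433 eV, ⟨E²⟩ = 0.00017855 eV².
C_V/k_B = (⟨E²⟩ − ⟨E⟩²)/(kT)² = (0.00017855 − 0.000079983)/0.00061504 = 0.160.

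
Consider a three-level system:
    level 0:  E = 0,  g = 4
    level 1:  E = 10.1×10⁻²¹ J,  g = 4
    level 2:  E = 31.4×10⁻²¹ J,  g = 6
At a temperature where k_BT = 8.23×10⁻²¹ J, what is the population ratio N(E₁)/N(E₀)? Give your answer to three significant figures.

0.293

n₁/n₀ = (g₁/g₀) exp[−(E₁−E₀)/kT] = (4/4) × exp(−(10.1 ×10⁻²¹ J)/(8.23 ×10⁻²¹ J)) = (4/4) × exp(-1.2272) = 0.293.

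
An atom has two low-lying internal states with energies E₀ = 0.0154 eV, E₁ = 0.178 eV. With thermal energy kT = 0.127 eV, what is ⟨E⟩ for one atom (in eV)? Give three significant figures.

Eᵢ/kT = 0.12126, 1.4016.
Z = Σ e^(−Eᵢ/kT) = e^(−0.12126) + e^(−1.4016) = 0.88580 + 0.24620 = 1.1320.
⟨E⟩ = Σ Eᵢ e^(−Eᵢ/kT) / Z = (0.0154·0.88580 + 0.178·0.24620) / 1.1320 = 0.0508 eV.

0.0508 eV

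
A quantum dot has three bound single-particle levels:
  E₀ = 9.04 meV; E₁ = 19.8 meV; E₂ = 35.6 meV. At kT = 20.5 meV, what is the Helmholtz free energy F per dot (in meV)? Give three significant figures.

-3.74 meV

Eᵢ/kT = 0.44098, 0.96585, 1.7366.
Z = Σ e^(−Eᵢ/kT) = e^(−0.44098) + e^(−0.96585) + e^(−1.7366) = 0.64341 + 0.38066 + 0.17612 = 1.2002.
F = −kT ln Z = −20.5 × ln(1.2002) = −20.5 × 0.18249 = -3.74 meV.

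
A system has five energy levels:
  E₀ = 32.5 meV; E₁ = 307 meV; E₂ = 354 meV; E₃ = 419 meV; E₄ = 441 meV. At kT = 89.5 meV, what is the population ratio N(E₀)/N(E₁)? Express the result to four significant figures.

21.48

n₀/n₁ = exp[−(E₀−E₁)/kT] = exp(−(-274.5 meV)/(89.5 meV)) = exp(3.06704) = 21.48.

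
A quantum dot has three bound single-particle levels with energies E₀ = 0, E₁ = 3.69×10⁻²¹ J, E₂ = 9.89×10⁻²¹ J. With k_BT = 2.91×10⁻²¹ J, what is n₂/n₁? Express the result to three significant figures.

0.119

n₂/n₁ = exp[−(E₂−E₁)/kT] = exp(−(6.20 ×10⁻²¹ J)/(2.91 ×10⁻²¹ J)) = exp(-2.1306) = 0.119.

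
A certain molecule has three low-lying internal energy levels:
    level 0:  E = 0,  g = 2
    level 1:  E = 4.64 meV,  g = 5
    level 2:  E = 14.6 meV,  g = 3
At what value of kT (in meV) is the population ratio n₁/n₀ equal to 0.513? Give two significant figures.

2.9 meV

n₁/n₀ = (g₁/g₀) exp[−(E₁−E₀)/kT] = 0.513.
⇒ (E₁−E₀)/kT = ln((5/2)/0.513) = ln(4.873) = 1.584.
kT = 4.64 meV / 1.584 = 2.9 meV.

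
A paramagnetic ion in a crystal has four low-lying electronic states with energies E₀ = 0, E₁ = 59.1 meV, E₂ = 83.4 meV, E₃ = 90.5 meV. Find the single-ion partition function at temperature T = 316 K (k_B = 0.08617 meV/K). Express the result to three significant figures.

k_BT = 0.08617 × 316 K = 27.230 meV.
Eᵢ/kT = 0, 2.1704, 3.0628, 3.3235.
Z = Σ e^(−Eᵢ/kT) = e^(−0) + e^(−2.1704) + e^(−3.0628) + e^(−3.3235) = 1.0000 + 0.11413 + 0.046757 + 0.036027 = 1.1969.

Z = 1.20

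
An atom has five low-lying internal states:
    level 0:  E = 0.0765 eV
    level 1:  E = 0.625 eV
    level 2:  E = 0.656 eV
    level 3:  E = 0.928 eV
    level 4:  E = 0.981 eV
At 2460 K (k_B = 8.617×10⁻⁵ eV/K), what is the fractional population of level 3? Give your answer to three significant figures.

k_BT = 8.617×10⁻⁵ × 2460 K = 0.21198 eV.
Eᵢ/kT = 0.36088, 2.9484, 3.0946, 4.3778, 4.6278.
Z = Σ e^(−Eᵢ/kT) = e^(−0.36088) + e^(−2.9484) + e^(−3.0946) + e^(−4.3778) + e^(−4.6278) = 0.69706 + 0.052424 + 0.045293 + 0.012553 + 0.0097762 = 0.81711.
P₃ = e^(−E₃/kT) / Z = 0.012553/0.81711 = 0.0154.

0.0154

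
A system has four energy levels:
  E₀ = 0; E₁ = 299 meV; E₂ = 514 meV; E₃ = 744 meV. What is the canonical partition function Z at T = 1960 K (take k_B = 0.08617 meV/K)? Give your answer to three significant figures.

Z = 1.23

k_BT = 0.08617 × 1960 K = 168.89 meV.
Eᵢ/kT = 0, 1.7704, 3.0434, 4.4052.
Z = Σ e^(−Eᵢ/kT) = e^(−0) + e^(−1.7704) + e^(−3.0434) + e^(−4.4052) = 1.0000 + 0.17026 + 0.047673 + 0.012214 = 1.2301.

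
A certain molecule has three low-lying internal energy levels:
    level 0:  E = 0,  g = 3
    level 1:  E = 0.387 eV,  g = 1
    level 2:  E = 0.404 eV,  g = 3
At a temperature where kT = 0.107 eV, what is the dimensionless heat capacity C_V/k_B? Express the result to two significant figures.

Eᵢ/kT = 0, 3.617, 3.776.
Z = Σ gᵢe^(−Eᵢ/kT) = 3·e^(−0) + 1·e^(−3.617) + 3·e^(−3.776) = 3.000 + 0.02686 + 0.06874 = 3.096.
⟨E⟩ = 0.01233 eV, ⟨E²⟩ = 0.004923 eV².
C_V/k_B = (⟨E²⟩ − ⟨E⟩²)/(kT)² = (0.004923 − 0.0001520)/0.01145 = 0.42.

0.42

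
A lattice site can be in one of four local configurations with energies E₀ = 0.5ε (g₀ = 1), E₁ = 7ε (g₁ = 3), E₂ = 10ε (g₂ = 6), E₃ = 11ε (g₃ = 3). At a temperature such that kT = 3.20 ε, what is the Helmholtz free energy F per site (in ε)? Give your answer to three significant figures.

-1.41 ε

Eᵢ/kT = 0.15625, 2.1875, 3.1250, 3.4375.
Z = Σ gᵢe^(−Eᵢ/kT) = 1·e^(−0.15625) + 3·e^(−2.1875) + 6·e^(−3.1250) + 3·e^(−3.4375) = 0.85535 + 0.33659 + 0.26362 + 0.096435 = 1.5520.
F = −kT ln Z = −3.20 × ln(1.5520) = −3.20 × 0.43954 = -1.41 ε.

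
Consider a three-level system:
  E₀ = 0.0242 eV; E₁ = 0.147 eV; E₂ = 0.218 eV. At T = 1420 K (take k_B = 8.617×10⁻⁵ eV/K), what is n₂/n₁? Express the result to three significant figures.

k_BT = 8.617×10⁻⁵ × 1420 K = 0.12236 eV.
n₂/n₁ = exp[−(E₂−E₁)/kT] = exp(−(0.071 eV)/(0.12236 eV)) = exp(-0.58025) = 0.560.

0.560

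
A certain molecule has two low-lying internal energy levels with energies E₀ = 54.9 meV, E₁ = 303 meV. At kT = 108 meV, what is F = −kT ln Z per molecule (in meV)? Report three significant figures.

44.6 meV

Eᵢ/kT = 0.50833, 2.8056.
Z = Σ e^(−Eᵢ/kT) = e^(−0.50833) + e^(−2.8056) = 0.60150 + 0.060470 = 0.66197.
F = −kT ln Z = −108 × ln(0.66197) = −108 × -0.41254 = 44.6 meV.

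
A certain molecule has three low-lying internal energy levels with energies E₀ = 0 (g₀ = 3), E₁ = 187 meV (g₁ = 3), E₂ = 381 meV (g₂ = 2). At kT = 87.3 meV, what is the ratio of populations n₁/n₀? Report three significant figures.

0.117

n₁/n₀ = (g₁/g₀) exp[−(E₁−E₀)/kT] = (3/3) × exp(−(187 meV)/(87.3 meV)) = (3/3) × exp(-2.1420) = 0.117.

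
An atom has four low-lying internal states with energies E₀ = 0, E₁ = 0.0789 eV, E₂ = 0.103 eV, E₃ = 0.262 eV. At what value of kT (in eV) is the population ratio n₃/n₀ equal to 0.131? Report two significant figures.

0.13 eV

n₃/n₀ = exp[−(E₃−E₀)/kT] = 0.131.
⇒ (E₃−E₀)/kT = ln(1/0.131) = ln(7.634) = 2.033.
kT = 0.262 eV / 2.033 = 0.13 eV.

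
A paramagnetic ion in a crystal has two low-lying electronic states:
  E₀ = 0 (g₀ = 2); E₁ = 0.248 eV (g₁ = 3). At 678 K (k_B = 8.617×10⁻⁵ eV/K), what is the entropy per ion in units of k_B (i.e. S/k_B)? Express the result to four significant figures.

0.8038

k_BT = 8.617×10⁻⁵ × 678 K = 0.0584233 eV.
Eᵢ/kT = 0, 4.24488.
Z = Σ gᵢe^(−Eᵢ/kT) = 2·e^(−0) + 3·e^(−4.24488) = 2.00000 + 0.0430124 = 2.04301.
⟨E⟩ = Σ EᵢPᵢ = 0.00522125 eV.
S/k_B = ln Z + ⟨E⟩/kT = ln(2.04301) + 0.00522125/0.0584233 = 0.714424 + 0.0893693 = 0.8038.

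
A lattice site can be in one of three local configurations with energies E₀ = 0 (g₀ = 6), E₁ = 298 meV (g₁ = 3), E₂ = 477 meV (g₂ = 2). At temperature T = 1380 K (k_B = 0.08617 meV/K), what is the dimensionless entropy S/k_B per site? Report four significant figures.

k_BT = 0.08617 × 1380 K = 118.915 meV.
Eᵢ/kT = 0, 2.50599, 4.01127.
Z = Σ gᵢe^(−Eᵢ/kT) = 6·e^(−0) + 3·e^(−2.50599) + 2·e^(−4.01127) = 6.00000 + 0.244784 + 0.0362208 = 6.28100.
⟨E⟩ = Σ EᵢPᵢ = 14.3644 meV.
S/k_B = ln Z + ⟨E⟩/kT = ln(6.28100) + 14.3644/118.915 = 1.83753 + 0.120796 = 1.958.

1.958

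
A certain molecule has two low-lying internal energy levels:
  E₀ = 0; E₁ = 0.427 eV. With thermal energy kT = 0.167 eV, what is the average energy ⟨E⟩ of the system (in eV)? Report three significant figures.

0.0307 eV

Eᵢ/kT = 0, 2.5569.
Z = Σ e^(−Eᵢ/kT) = e^(−0) + e^(−2.5569) = 1.0000 + 0.077545 = 1.0775.
⟨E⟩ = Σ Eᵢ e^(−Eᵢ/kT) / Z = (0·1.0000 + 0.427·0.077545) / 1.0775 = 0.0307 eV.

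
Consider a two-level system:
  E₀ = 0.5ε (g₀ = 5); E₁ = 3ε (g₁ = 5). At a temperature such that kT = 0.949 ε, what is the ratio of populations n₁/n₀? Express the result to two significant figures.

n₁/n₀ = (g₁/g₀) exp[−(E₁−E₀)/kT] = (5/5) × exp(−(2.5ε)/(0.949ε)) = (5/5) × exp(-2.634) = 0.072.

0.072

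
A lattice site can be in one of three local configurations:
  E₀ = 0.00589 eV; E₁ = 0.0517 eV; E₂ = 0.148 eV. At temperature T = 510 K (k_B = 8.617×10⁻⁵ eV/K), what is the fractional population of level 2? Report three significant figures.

0.0283

k_BT = 8.617×10⁻⁵ × 510 K = 0.043947 eV.
Eᵢ/kT = 0.13403, 1.1764, 3.3677.
Z = Σ e^(−Eᵢ/kT) = e^(−0.13403) + e^(−1.1764) + e^(−3.3677) = 0.87456 + 0.30839 + 0.034469 = 1.2174.
P₂ = e^(−E₂/kT) / Z = 0.034469/1.2174 = 0.0283.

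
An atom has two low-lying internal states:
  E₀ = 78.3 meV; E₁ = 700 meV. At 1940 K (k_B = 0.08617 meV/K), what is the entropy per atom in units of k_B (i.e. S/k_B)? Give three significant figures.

0.112

k_BT = 0.08617 × 1940 K = 167.17 meV.
Eᵢ/kT = 0.46839, 4.1874.
Z = Σ e^(−Eᵢ/kT) = e^(−0.46839) + e^(−4.1874) = 0.62601 + 0.015186 = 0.64120.
⟨E⟩ = Σ EᵢPᵢ = 93.024 meV.
S/k_B = ln Z + ⟨E⟩/kT = ln(0.64120) + 93.024/167.17 = -0.44441 + 0.55646 = 0.112.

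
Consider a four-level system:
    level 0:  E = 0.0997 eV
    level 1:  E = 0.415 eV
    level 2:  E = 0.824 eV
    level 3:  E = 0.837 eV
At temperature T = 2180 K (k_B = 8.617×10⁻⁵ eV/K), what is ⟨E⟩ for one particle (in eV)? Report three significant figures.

0.172 eV

k_BT = 8.617×10⁻⁵ × 2180 K = 0.18785 eV.
Eᵢ/kT = 0.53074, 2.2092, 4.3865, 4.4557.
Z = Σ e^(−Eᵢ/kT) = e^(−0.53074) + e^(−2.2092) + e^(−4.3865) + e^(−4.4557) = 0.58817 + 0.10979 + 0.012444 + 0.011612 = 0.72202.
⟨E⟩ = Σ Eᵢ e^(−Eᵢ/kT) / Z = (0.0997·0.58817 + 0.415·0.10979 + 0.824·0.012444 + 0.837·0.011612) / 0.72202 = 0.172 eV.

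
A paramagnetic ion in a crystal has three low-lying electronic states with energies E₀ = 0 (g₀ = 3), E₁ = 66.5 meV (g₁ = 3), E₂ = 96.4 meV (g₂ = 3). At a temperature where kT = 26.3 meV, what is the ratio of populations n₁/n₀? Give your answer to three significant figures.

0.0798

n₁/n₀ = (g₁/g₀) exp[−(E₁−E₀)/kT] = (3/3) × exp(−(66.5 meV)/(26.3 meV)) = (3/3) × exp(-2.5285) = 0.0798.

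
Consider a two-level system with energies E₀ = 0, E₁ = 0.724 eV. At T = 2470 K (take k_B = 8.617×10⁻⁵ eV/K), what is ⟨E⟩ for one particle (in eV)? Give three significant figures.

0.0233 eV

k_BT = 8.617×10⁻⁵ × 2470 K = 0.21284 eV.
Eᵢ/kT = 0, 3.4016.
Z = Σ e^(−Eᵢ/kT) = e^(−0) + e^(−3.4016) = 1.0000 + 0.033320 = 1.0333.
⟨E⟩ = Σ Eᵢ e^(−Eᵢ/kT) / Z = (0·1.0000 + 0.724·0.033320) / 1.0333 = 0.0233 eV.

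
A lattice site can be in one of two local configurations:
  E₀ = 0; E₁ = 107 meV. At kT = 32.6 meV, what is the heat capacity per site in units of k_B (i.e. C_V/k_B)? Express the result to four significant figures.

Eᵢ/kT = 0, 3.28221.
Z = Σ e^(−Eᵢ/kT) = e^(−0) + e^(−3.28221) = 1.00000 + 0.0375452 = 1.03755.
⟨E⟩ = 3.87194 meV, ⟨E²⟩ = 414.298 meV².
C_V/k_B = (⟨E²⟩ − ⟨E⟩²)/(kT)² = (414.298 − 14.9919)/1062.76 = 0.3757.

0.3757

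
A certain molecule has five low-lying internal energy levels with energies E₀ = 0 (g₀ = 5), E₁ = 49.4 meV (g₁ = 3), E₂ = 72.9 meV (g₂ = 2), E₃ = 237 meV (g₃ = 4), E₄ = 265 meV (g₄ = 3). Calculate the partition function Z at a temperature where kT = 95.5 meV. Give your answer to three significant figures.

Z = 8.24

Eᵢ/kT = 0, 0.51728, 0.76335, 2.4817, 2.7749.
Z = Σ gᵢe^(−Eᵢ/kT) = 5·e^(−0) + 3·e^(−0.51728) + 2·e^(−0.76335) + 4·e^(−2.4817) + 3·e^(−2.7749) = 5.0000 + 1.7884 + 0.93220 + 0.33440 + 0.18707 = 8.2421.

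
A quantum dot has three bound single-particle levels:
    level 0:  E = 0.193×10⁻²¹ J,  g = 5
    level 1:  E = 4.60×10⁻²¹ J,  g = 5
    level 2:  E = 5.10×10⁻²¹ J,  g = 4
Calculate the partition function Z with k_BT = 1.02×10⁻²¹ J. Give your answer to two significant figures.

Eᵢ/kT = 0.1892, 4.510, 5.000.
Z = Σ gᵢe^(−Eᵢ/kT) = 5·e^(−0.1892) + 5·e^(−4.510) + 4·e^(−5.000) = 4.138 + 0.05499 + 0.02695 = 4.220.

Z = 4.2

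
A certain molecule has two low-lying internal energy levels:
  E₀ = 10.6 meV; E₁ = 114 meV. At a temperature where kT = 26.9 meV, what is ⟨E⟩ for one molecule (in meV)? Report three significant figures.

Eᵢ/kT = 0.39405, 4.2379.
Z = Σ e^(−Eᵢ/kT) = e^(−0.39405) + e^(−4.2379) = 0.67432 + 0.014438 = 0.68876.
⟨E⟩ = Σ Eᵢ e^(−Eᵢ/kT) / Z = (10.6·0.67432 + 114·0.014438) / 0.68876 = 12.8 meV.

12.8 meV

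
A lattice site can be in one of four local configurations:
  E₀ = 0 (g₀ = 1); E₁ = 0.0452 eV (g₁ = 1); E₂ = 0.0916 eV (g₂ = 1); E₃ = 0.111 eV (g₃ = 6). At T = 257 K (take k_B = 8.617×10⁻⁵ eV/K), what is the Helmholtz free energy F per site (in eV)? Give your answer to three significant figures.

k_BT = 8.617×10⁻⁵ × 257 K = 0.022146 eV.
Eᵢ/kT = 0, 2.0410, 4.1362, 5.0122.
Z = Σ gᵢe^(−Eᵢ/kT) = 1·e^(−0) + 1·e^(−2.0410) + 1·e^(−4.1362) + 6·e^(−5.0122) = 1.0000 + 0.12990 + 0.015983 + 0.039937 = 1.1858.
F = −kT ln Z = −0.022146 × ln(1.1858) = −0.022146 × 0.17042 = -0.00377 eV.

-0.00377 eV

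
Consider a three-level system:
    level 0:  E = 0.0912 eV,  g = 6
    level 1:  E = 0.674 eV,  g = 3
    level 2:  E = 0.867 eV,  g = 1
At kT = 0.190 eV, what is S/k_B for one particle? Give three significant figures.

1.90

Eᵢ/kT = 0.48000, 3.5474, 4.5632.
Z = Σ gᵢe^(−Eᵢ/kT) = 6·e^(−0.48000) + 3·e^(−3.5474) + 1·e^(−4.5632) = 3.7127 + 0.086398 + 0.010429 = 3.8095.
⟨E⟩ = Σ EᵢPᵢ = 0.10654 eV.
S/k_B = ln Z + ⟨E⟩/kT = ln(3.8095) + 0.10654/0.190 = 1.3375 + 0.56074 = 1.90.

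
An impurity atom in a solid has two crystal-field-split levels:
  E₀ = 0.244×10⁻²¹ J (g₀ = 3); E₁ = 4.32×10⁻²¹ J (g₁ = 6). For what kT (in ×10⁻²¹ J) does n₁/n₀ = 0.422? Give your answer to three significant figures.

2.62 ×10⁻²¹ J

n₁/n₀ = (g₁/g₀) exp[−(E₁−E₀)/kT] = 0.422.
⇒ (E₁−E₀)/kT = ln((6/3)/0.422) = ln(4.7393) = 1.5559.
kT = 4.076 ×10⁻²¹ J / 1.5559 = 2.62 ×10⁻²¹ J.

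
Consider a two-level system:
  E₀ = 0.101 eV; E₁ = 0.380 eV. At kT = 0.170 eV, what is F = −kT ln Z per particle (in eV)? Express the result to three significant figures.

Eᵢ/kT = 0.59412, 2.2353.
Z = Σ e^(−Eᵢ/kT) = e^(−0.59412) + e^(−2.2353) = 0.55205 + 0.10696 = 0.65901.
F = −kT ln Z = −0.170 × ln(0.65901) = −0.170 × -0.41702 = 0.0709 eV.

0.0709 eV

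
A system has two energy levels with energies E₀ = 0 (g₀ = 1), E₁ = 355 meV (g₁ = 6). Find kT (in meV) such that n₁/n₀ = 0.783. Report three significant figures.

174 meV

n₁/n₀ = (g₁/g₀) exp[−(E₁−E₀)/kT] = 0.783.
⇒ (E₁−E₀)/kT = ln((6/1)/0.783) = ln(7.6628) = 2.0364.
kT = 355 meV / 2.0364 = 174 meV.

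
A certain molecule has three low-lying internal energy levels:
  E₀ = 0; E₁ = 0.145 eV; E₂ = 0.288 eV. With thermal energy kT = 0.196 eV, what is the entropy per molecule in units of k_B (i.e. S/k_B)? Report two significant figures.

0.94

Eᵢ/kT = 0, 0.7398, 1.469.
Z = Σ e^(−Eᵢ/kT) = e^(−0) + e^(−0.7398) + e^(−1.469) = 1.000 + 0.4772 + 0.2302 = 1.707.
⟨E⟩ = Σ EᵢPᵢ = 0.07937 eV.
S/k_B = ln Z + ⟨E⟩/kT = ln(1.707) + 0.07937/0.196 = 0.5347 + 0.4049 = 0.94.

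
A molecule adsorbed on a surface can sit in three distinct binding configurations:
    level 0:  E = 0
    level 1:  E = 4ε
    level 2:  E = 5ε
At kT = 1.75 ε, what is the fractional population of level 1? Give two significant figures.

0.088

Eᵢ/kT = 0, 2.286, 2.857.
Z = Σ e^(−Eᵢ/kT) = e^(−0) + e^(−2.286) + e^(−2.857) = 1.000 + 0.1017 + 0.05744 = 1.159.
P₁ = e^(−E₁/kT) / Z = 0.1017/1.159 = 0.088.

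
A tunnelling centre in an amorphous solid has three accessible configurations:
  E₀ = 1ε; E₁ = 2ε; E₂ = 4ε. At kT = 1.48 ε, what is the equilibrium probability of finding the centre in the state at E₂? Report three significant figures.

Eᵢ/kT = 0.67568, 1.3514, 2.7027.
Z = Σ e^(−Eᵢ/kT) = e^(−0.67568) + e^(−1.3514) + e^(−2.7027) = 0.50881 + 0.25888 + 0.067024 = 0.83471.
P₂ = e^(−E₂/kT) / Z = 0.067024/0.83471 = 0.0803.

0.0803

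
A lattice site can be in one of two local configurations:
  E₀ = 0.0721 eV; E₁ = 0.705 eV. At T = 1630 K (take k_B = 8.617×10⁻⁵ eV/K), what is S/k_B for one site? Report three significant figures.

0.0602

k_BT = 8.617×10⁻⁵ × 1630 K = 0.14046 eV.
Eᵢ/kT = 0.51331, 5.0192.
Z = Σ e^(−Eᵢ/kT) = e^(−0.51331) + e^(−5.0192) = 0.59851 + 0.0066098 = 0.60512.
⟨E⟩ = Σ EᵢPᵢ = 0.079013 eV.
S/k_B = ln Z + ⟨E⟩/kT = ln(0.60512) + 0.079013/0.14046 = -0.50233 + 0.56253 = 0.0602.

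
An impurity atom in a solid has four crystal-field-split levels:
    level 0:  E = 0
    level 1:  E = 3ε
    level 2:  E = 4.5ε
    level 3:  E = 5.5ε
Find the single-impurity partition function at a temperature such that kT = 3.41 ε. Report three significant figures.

Eᵢ/kT = 0, 0.87977, 1.3196, 1.6129.
Z = Σ e^(−Eᵢ/kT) = e^(−0) + e^(−0.87977) + e^(−1.3196) + e^(−1.6129) = 1.0000 + 0.41488 + 0.26724 + 0.19931 = 1.8814.

Z = 1.88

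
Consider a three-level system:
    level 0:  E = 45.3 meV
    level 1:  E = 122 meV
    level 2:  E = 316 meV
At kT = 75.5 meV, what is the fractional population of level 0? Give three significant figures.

Eᵢ/kT = 0.60000, 1.6159, 4.1854.
Z = Σ e^(−Eᵢ/kT) = e^(−0.60000) + e^(−1.6159) + e^(−4.1854) = 0.54881 + 0.19871 + 0.015216 = 0.76274.
P₀ = e^(−E₀/kT) / Z = 0.54881/0.76274 = 0.720.

0.720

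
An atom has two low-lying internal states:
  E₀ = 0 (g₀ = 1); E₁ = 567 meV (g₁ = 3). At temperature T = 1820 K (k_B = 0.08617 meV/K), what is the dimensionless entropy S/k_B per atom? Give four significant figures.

0.3477

k_BT = 0.08617 × 1820 K = 156.829 meV.
Eᵢ/kT = 0, 3.61540.
Z = Σ gᵢe^(−Eᵢ/kT) = 1·e^(−0) + 3·e^(−3.61540) = 1.00000 + 0.0807185 = 1.08072.
⟨E⟩ = Σ EᵢPᵢ = 42.3490 meV.
S/k_B = ln Z + ⟨E⟩/kT = ln(1.08072) + 42.3490/156.829 = 0.0776275 + 0.270033 = 0.3477.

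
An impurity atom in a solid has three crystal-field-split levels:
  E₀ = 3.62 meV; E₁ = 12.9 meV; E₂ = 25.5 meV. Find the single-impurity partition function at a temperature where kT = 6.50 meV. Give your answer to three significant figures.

Eᵢ/kT = 0.55692, 1.9846, 3.9231.
Z = Σ e^(−Eᵢ/kT) = e^(−0.55692) + e^(−1.9846) + e^(−3.9231) = 0.57297 + 0.13744 + 0.019780 = 0.73019.

Z = 0.730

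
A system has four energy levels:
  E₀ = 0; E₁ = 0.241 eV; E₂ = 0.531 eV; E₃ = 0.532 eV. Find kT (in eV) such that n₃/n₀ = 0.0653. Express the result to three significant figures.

n₃/n₀ = exp[−(E₃−E₀)/kT] = 0.0653.
⇒ (E₃−E₀)/kT = ln(1/0.0653) = ln(15.314) = 2.7288.
kT = 0.532 eV / 2.7288 = 0.195 eV.

0.195 eV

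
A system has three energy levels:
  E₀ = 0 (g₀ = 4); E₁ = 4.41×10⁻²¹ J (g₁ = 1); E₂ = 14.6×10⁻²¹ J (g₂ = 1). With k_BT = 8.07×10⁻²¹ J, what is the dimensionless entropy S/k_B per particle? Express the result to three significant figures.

Eᵢ/kT = 0, 0.54647, 1.8092.
Z = Σ gᵢe^(−Eᵢ/kT) = 4·e^(−0) + 1·e^(−0.54647) + 1·e^(−1.8092) = 4.0000 + 0.57899 + 0.16379 = 4.7428.
⟨E⟩ = Σ EᵢPᵢ = 1.0426 ×10⁻²¹ J.
S/k_B = ln Z + ⟨E⟩/kT = ln(4.7428) + 1.0426/8.07 = 1.5566 + 0.12919 = 1.69.

1.69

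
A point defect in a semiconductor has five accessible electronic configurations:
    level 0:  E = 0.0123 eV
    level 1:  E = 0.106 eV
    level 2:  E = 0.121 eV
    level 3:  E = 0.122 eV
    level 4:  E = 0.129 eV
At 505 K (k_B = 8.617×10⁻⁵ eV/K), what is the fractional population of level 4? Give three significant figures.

0.0508

k_BT = 8.617×10⁻⁵ × 505 K = 0.043516 eV.
Eᵢ/kT = 0.28265, 2.4359, 2.7806, 2.8036, 2.9644.
Z = Σ e^(−Eᵢ/kT) = e^(−0.28265) + e^(−2.4359) + e^(−2.7806) + e^(−2.8036) + e^(−2.9644) = 0.75378 + 0.087519 + 0.062001 + 0.060592 + 0.051591 = 1.0155.
P₄ = e^(−E₄/kT) / Z = 0.051591/1.0155 = 0.0508.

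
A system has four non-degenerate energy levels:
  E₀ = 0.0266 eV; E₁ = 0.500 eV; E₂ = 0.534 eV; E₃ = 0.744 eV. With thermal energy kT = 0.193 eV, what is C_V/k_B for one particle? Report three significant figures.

Eᵢ/kT = 0.13782, 2.5907, 2.7668, 3.8549.
Z = Σ e^(−Eᵢ/kT) = e^(−0.13782) + e^(−2.5907) + e^(−2.7668) + e^(−3.8549) = 0.87126 + 0.074968 + 0.062863 + 0.021176 = 1.0303.
⟨E⟩ = 0.10675 eV, ⟨E²⟩ = 0.047565 eV².
C_V/k_B = (⟨E²⟩ − ⟨E⟩²)/(kT)² = (0.047565 − 0.011396)/0.037249 = 0.971.

0.971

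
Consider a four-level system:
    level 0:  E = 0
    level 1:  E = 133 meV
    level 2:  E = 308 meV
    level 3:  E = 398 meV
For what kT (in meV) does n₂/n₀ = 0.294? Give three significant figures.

252 meV

n₂/n₀ = exp[−(E₂−E₀)/kT] = 0.294.
⇒ (E₂−E₀)/kT = ln(1/0.294) = ln(3.4014) = 1.2242.
kT = 308 meV / 1.2242 = 252 meV.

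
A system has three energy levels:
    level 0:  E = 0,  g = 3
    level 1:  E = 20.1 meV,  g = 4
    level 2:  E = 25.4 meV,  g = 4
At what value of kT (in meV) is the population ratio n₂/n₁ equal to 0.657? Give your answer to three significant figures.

n₂/n₁ = (g₂/g₁) exp[−(E₂−E₁)/kT] = 0.657.
⇒ (E₂−E₁)/kT = ln((4/4)/0.657) = ln(1.5221) = 0.42009.
kT = 5.3 meV / 0.42009 = 12.6 meV.

12.6 meV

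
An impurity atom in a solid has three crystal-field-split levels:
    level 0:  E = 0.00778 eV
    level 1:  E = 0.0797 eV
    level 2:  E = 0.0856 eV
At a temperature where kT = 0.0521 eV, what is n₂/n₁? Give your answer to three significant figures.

0.893

n₂/n₁ = exp[−(E₂−E₁)/kT] = exp(−(0.0059 eV)/(0.0521 eV)) = exp(-0.11324) = 0.893.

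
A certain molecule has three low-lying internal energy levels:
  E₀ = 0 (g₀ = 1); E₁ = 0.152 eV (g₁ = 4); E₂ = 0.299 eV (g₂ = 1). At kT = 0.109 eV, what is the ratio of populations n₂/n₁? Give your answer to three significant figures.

n₂/n₁ = (g₂/g₁) exp[−(E₂−E₁)/kT] = (1/4) × exp(−(0.147 eV)/(0.109 eV)) = (1/4) × exp(-1.3486) = 0.0649.

0.0649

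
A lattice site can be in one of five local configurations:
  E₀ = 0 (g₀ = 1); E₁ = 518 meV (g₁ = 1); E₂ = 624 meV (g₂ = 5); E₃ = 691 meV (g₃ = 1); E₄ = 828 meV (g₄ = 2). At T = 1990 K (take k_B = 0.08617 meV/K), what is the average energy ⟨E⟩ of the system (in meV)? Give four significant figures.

109.4 meV

k_BT = 0.08617 × 1990 K = 171.478 meV.
Eᵢ/kT = 0, 3.02080, 3.63895, 4.02967, 4.82861.
Z = Σ gᵢe^(−Eᵢ/kT) = 1·e^(−0) + 1·e^(−3.02080) + 5·e^(−3.63895) + 1·e^(−4.02967) + 2·e^(−4.82861) = 1.00000 + 0.0487622 + 0.131400 + 0.0177802 + 0.0159953 = 1.21394.
⟨E⟩ = Σ Eᵢ gᵢe^(−Eᵢ/kT) / Z = (0·1.00000 + 518·0.0487622 + 624·0.131400 + 691·0.0177802 + 828·0.0159953) / 1.21394 = 109.4 meV.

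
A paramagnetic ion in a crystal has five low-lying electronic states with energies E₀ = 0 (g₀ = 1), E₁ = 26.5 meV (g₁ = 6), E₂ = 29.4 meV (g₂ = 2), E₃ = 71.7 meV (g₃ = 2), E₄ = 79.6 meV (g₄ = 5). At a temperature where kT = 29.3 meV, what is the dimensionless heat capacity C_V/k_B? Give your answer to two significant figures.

0.50

Eᵢ/kT = 0, 0.9044, 1.003, 2.447, 2.717.
Z = Σ gᵢe^(−Eᵢ/kT) = 1·e^(−0) + 6·e^(−0.9044) + 2·e^(−1.003) + 2·e^(−2.447) + 5·e^(−2.717) = 1.000 + 2.429 + 0.7336 + 0.1731 + 0.3304 = 4.666.
⟨E⟩ = 26.71 meV, ⟨E²⟩ = 1141 meV².
C_V/k_B = (⟨E²⟩ − ⟨E⟩²)/(kT)² = (1141 − 713.4)/858.5 = 0.50.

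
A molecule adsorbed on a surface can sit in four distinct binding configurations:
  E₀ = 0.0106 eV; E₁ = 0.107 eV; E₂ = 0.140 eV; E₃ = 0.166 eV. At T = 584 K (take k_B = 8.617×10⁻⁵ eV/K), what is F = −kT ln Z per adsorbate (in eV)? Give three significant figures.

-0.00140 eV

k_BT = 8.617×10⁻⁵ × 584 K = 0.050323 eV.
Eᵢ/kT = 0.21064, 2.1263, 2.7820, 3.2987.
Z = Σ e^(−Eᵢ/kT) = e^(−0.21064) + e^(−2.1263) + e^(−2.7820) + e^(−3.2987) = 0.81007 + 0.11928 + 0.061915 + 0.036931 = 1.0282.
F = −kT ln Z = −0.050323 × ln(1.0282) = −0.050323 × 0.027810 = -0.00140 eV.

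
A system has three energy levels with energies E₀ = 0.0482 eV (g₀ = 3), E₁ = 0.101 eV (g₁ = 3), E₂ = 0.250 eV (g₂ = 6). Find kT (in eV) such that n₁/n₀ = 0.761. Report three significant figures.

n₁/n₀ = (g₁/g₀) exp[−(E₁−E₀)/kT] = 0.761.
⇒ (E₁−E₀)/kT = ln((3/3)/0.761) = ln(1.3141) = 0.27315.
kT = 0.0528 eV / 0.27315 = 0.193 eV.

0.193 eV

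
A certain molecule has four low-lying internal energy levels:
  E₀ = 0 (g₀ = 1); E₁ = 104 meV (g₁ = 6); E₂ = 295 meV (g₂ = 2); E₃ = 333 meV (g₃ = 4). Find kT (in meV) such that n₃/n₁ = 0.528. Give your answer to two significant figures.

n₃/n₁ = (g₃/g₁) exp[−(E₃−E₁)/kT] = 0.528.
⇒ (E₃−E₁)/kT = ln((4/6)/0.528) = ln(1.263) = 0.2335.
kT = 229 meV / 0.2335 = 980 meV.

980 meV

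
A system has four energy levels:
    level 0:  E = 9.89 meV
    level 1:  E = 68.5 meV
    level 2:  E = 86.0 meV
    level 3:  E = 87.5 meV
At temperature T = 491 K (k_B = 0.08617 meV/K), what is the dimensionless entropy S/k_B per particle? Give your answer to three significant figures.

k_BT = 0.08617 × 491 K = 42.309 meV.
Eᵢ/kT = 0.23376, 1.6190, 2.0327, 2.0681.
Z = Σ e^(−Eᵢ/kT) = e^(−0.23376) + e^(−1.6190) + e^(−2.0327) + e^(−2.0681) = 0.79155 + 0.19810 + 0.13098 + 0.12643 = 1.2471.
⟨E⟩ = Σ EᵢPᵢ = 35.061 meV.
S/k_B = ln Z + ⟨E⟩/kT = ln(1.2471) + 35.061/42.309 = 0.22082 + 0.82869 = 1.05.

1.05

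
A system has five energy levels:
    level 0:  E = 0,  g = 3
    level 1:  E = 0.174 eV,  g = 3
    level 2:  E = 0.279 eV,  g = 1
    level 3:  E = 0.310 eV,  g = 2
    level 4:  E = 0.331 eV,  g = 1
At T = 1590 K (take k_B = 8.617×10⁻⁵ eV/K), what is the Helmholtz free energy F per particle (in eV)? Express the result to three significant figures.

-0.199 eV

k_BT = 8.617×10⁻⁵ × 1590 K = 0.13701 eV.
Eᵢ/kT = 0, 1.2700, 2.0363, 2.2626, 2.4159.
Z = Σ gᵢe^(−Eᵢ/kT) = 3·e^(−0) + 3·e^(−1.2700) + 1·e^(−2.0363) + 2·e^(−2.2626) + 1·e^(−2.4159) = 3.0000 + 0.84249 + 0.13051 + 0.20816 + 0.089287 = 4.2704.
F = −kT ln Z = −0.13701 × ln(4.2704) = −0.13701 × 1.4517 = -0.199 eV.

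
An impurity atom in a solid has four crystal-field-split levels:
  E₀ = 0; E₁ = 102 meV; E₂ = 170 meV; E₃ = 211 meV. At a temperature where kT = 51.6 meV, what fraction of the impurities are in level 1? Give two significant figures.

0.12

Eᵢ/kT = 0, 1.977, 3.295, 4.089.
Z = Σ e^(−Eᵢ/kT) = e^(−0) + e^(−1.977) + e^(−3.295) + e^(−4.089) = 1.000 + 0.1385 + 0.03707 + 0.01676 = 1.192.
P₁ = e^(−E₁/kT) / Z = 0.1385/1.192 = 0.12.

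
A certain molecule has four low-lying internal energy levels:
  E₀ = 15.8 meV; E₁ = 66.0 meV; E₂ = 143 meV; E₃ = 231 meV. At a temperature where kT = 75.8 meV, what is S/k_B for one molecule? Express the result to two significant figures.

1.0

Eᵢ/kT = 0.2084, 0.8707, 1.887, 3.047.
Z = Σ e^(−Eᵢ/kT) = e^(−0.2084) + e^(−0.8707) + e^(−1.887) + e^(−3.047) = 0.8119 + 0.4187 + 0.1515 + 0.04750 = 1.430.
⟨E⟩ = Σ EᵢPᵢ = 51.12 meV.
S/k_B = ln Z + ⟨E⟩/kT = ln(1.430) + 51.12/75.8 = 0.3577 + 0.6744 = 1.0.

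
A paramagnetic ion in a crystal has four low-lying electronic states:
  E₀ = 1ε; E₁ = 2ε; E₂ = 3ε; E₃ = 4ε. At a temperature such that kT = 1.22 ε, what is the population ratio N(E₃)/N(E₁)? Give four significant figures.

n₃/n₁ = exp[−(E₃−E₁)/kT] = exp(−(2ε)/(1.22ε)) = exp(-1.63934) = 0.1941.

0.1941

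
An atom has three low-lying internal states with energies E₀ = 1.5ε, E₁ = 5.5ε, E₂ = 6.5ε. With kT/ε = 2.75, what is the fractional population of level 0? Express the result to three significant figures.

Eᵢ/kT = 0.54545, 2.0000, 2.3636.
Z = Σ e^(−Eᵢ/kT) = e^(−0.54545) + e^(−2.0000) + e^(−2.3636) = 0.57958 + 0.13534 + 0.094081 = 0.80900.
P₀ = e^(−E₀/kT) / Z = 0.57958/0.80900 = 0.716.

0.716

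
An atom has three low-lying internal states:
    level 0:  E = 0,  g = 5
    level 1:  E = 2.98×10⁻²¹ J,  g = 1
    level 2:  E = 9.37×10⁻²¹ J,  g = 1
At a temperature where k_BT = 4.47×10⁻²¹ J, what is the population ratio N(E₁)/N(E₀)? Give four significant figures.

0.1027

n₁/n₀ = (g₁/g₀) exp[−(E₁−E₀)/kT] = (1/5) × exp(−(2.98 ×10⁻²¹ J)/(4.47 ×10⁻²¹ J)) = (1/5) × exp(-0.666667) = 0.1027.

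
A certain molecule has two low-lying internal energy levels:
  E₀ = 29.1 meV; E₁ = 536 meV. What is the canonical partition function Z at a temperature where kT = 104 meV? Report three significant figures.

Eᵢ/kT = 0.27981, 5.1538.
Z = Σ e^(−Eᵢ/kT) = e^(−0.27981) + e^(−5.1538) = 0.75593 + 0.0057774 = 0.76171.

Z = 0.762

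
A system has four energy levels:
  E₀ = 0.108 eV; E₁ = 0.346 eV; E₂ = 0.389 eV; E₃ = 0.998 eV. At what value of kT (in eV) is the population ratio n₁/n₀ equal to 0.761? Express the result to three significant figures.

n₁/n₀ = exp[−(E₁−E₀)/kT] = 0.761.
⇒ (E₁−E₀)/kT = ln(1/0.761) = ln(1.3141) = 0.27315.
kT = 0.238 eV / 0.27315 = 0.871 eV.

0.871 eV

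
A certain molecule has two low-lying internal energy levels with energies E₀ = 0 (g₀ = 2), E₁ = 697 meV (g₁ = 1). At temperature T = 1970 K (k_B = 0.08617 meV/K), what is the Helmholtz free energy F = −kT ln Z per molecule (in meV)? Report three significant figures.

k_BT = 0.08617 × 1970 K = 169.75 meV.
Eᵢ/kT = 0, 4.1060.
Z = Σ gᵢe^(−Eᵢ/kT) = 2·e^(−0) + 1·e^(−4.1060) = 2.0000 + 0.016474 = 2.0165.
F = −kT ln Z = −169.75 × ln(2.0165) = −169.75 × 0.70136 = -119 meV.

-119 meV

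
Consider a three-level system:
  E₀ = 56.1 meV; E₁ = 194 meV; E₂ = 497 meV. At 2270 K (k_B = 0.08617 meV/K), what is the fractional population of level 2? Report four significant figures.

k_BT = 0.08617 × 2270 K = 195.606 meV.
Eᵢ/kT = 0.286801, 0.991790, 2.54082.
Z = Σ e^(−Eᵢ/kT) = e^(−0.286801) + e^(−0.991790) + e^(−2.54082) = 0.750661 + 0.370912 + 0.0788018 = 1.20037.
P₂ = e^(−E₂/kT) / Z = 0.0788018/1.20037 = 0.06565.

0.06565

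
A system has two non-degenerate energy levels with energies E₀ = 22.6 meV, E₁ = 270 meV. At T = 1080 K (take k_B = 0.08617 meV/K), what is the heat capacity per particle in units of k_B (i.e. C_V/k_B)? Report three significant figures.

0.432

k_BT = 0.08617 × 1080 K = 93.064 meV.
Eᵢ/kT = 0.24284, 2.9012.
Z = Σ e^(−Eᵢ/kT) = e^(−0.24284) + e^(−2.9012) = 0.78440 + 0.054957 = 0.83936.
⟨E⟩ = 38.798 meV, ⟨E²⟩ = 5250.4 meV².
C_V/k_B = (⟨E²⟩ − ⟨E⟩²)/(kT)² = (5250.4 − 1505.3)/8660.9 = 0.432.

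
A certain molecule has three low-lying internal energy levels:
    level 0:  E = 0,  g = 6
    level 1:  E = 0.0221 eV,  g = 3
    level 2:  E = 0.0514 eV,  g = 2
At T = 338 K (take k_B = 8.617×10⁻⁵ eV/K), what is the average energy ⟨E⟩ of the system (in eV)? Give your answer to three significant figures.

k_BT = 8.617×10⁻⁵ × 338 K = 0.029125 eV.
Eᵢ/kT = 0, 0.75880, 1.7648.
Z = Σ gᵢe^(−Eᵢ/kT) = 6·e^(−0) + 3·e^(−0.75880) + 2·e^(−1.7648) = 6.0000 + 1.4047 + 0.34244 = 7.7471.
⟨E⟩ = Σ Eᵢ gᵢe^(−Eᵢ/kT) / Z = (0·6.0000 + 0.0221·1.4047 + 0.0514·0.34244) / 7.7471 = 0.00628 eV.

0.00628 eV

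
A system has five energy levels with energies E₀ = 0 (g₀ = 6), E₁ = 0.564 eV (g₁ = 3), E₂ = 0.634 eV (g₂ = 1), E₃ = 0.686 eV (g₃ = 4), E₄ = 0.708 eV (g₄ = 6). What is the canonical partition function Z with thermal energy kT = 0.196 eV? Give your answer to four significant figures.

Z = 6.491

Eᵢ/kT = 0, 2.87755, 3.23469, 3.50000, 3.61224.
Z = Σ gᵢe^(−Eᵢ/kT) = 6·e^(−0) + 3·e^(−2.87755) + 1·e^(−3.23469) + 4·e^(−3.50000) + 6·e^(−3.61224) = 6.00000 + 0.168817 + 0.0393724 + 0.120790 + 0.161948 = 6.49093.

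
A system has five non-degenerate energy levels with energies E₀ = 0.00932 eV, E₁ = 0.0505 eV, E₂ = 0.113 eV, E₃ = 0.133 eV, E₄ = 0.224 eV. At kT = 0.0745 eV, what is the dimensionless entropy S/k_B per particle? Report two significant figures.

1.3

Eᵢ/kT = 0.1251, 0.6779, 1.517, 1.785, 3.007.
Z = Σ e^(−Eᵢ/kT) = e^(−0.1251) + e^(−0.6779) + e^(−1.517) + e^(−1.785) + e^(−3.007) = 0.8824 + 0.5077 + 0.2194 + 0.1678 + 0.04944 = 1.827.
⟨E⟩ = Σ EᵢPᵢ = 0.05038 eV.
S/k_B = ln Z + ⟨E⟩/kT = ln(1.827) + 0.05038/0.0745 = 0.6027 + 0.6762 = 1.3.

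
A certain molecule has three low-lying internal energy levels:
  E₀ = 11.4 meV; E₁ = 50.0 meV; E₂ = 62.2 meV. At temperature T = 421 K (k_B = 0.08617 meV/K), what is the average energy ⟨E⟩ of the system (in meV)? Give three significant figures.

k_BT = 0.08617 × 421 K = 36.278 meV.
Eᵢ/kT = 0.31424, 1.3782, 1.7145.
Z = Σ e^(−Eᵢ/kT) = e^(−0.31424) + e^(−1.3782) + e^(−1.7145) = 0.73034 + 0.25203 + 0.18005 = 1.1624.
⟨E⟩ = Σ Eᵢ e^(−Eᵢ/kT) / Z = (11.4·0.73034 + 50.0·0.25203 + 62.2·0.18005) / 1.1624 = 27.6 meV.

27.6 meV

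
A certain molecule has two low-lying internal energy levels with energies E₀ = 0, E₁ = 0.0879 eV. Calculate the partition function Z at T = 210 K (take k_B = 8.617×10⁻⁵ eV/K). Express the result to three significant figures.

Z = 1.01

k_BT = 8.617×10⁻⁵ × 210 K = 0.018096 eV.
Eᵢ/kT = 0, 4.8574.
Z = Σ e^(−Eᵢ/kT) = e^(−0) + e^(−4.8574) = 1.0000 + 0.0077707 = 1.0078.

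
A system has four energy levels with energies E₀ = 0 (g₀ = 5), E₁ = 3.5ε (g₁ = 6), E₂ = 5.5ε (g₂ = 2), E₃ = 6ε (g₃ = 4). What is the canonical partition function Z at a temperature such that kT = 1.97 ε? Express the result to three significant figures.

Eᵢ/kT = 0, 1.7766, 2.7919, 3.0457.
Z = Σ gᵢe^(−Eᵢ/kT) = 5·e^(−0) + 6·e^(−1.7766) + 2·e^(−2.7919) + 4·e^(−3.0457) = 5.0000 + 1.0153 + 0.12261 + 0.19025 = 6.3282.

Z = 6.33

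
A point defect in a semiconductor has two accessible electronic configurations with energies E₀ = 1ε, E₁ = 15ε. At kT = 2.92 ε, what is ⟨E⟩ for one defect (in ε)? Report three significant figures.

1.11 ε

Eᵢ/kT = 0.34247, 5.1370.
Z = Σ e^(−Eᵢ/kT) = e^(−0.34247) + e^(−5.1370) = 0.71001 + 0.0058753 = 0.71589.
⟨E⟩ = Σ Eᵢ e^(−Eᵢ/kT) / Z = (1·0.71001 + 15·0.0058753) / 0.71589 = 1.11 ε.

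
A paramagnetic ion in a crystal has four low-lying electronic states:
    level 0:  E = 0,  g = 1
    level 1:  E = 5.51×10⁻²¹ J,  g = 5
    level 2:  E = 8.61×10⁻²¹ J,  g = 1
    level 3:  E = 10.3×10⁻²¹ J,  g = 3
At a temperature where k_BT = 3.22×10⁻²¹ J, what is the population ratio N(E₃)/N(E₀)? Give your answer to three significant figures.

0.122

n₃/n₀ = (g₃/g₀) exp[−(E₃−E₀)/kT] = (3/1) × exp(−(10.3 ×10⁻²¹ J)/(3.22 ×10⁻²¹ J)) = (3/1) × exp(-3.1988) = 0.122.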